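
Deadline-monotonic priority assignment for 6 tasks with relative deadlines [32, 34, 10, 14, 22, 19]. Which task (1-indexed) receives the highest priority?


Sort tasks by relative deadline (ascending):
  Task 3: deadline = 10
  Task 4: deadline = 14
  Task 6: deadline = 19
  Task 5: deadline = 22
  Task 1: deadline = 32
  Task 2: deadline = 34
Priority order (highest first): [3, 4, 6, 5, 1, 2]
Highest priority task = 3

3


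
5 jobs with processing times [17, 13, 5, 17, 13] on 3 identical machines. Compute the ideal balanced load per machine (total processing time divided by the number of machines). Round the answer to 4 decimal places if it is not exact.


Total processing time = 17 + 13 + 5 + 17 + 13 = 65
Number of machines = 3
Ideal balanced load = 65 / 3 = 21.6667

21.6667


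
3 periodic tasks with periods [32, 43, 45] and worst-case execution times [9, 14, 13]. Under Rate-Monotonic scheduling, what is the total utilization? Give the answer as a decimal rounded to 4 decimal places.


Compute individual utilizations (exact fractions):
  Task 1: C/T = 9/32 (approx. 0.2813)
  Task 2: C/T = 14/43 (approx. 0.3256)
  Task 3: C/T = 13/45 (approx. 0.2889)
Total utilization U = 9/32 + 14/43 + 13/45 = 55463/61920
Rounded to 4 decimal places: U = 0.8957
RM (Liu & Layland) bound for 3 tasks = 0.779763; compare with U = 55463/61920 (approx. 0.895720)
bound < U <= 1, so the RM sufficient condition is not met (inconclusive; an exact test such as response-time analysis is needed).

0.8957


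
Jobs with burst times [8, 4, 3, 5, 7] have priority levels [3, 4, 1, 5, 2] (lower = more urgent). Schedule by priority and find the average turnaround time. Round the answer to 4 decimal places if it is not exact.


Sort by priority (ascending = highest first):
Order: [(1, 3), (2, 7), (3, 8), (4, 4), (5, 5)]
Completion times:
  Priority 1, burst=3, C=3
  Priority 2, burst=7, C=10
  Priority 3, burst=8, C=18
  Priority 4, burst=4, C=22
  Priority 5, burst=5, C=27
Average turnaround = 80/5 = 16.0

16.0


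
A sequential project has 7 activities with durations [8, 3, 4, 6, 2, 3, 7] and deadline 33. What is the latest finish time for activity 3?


LF(activity 3) = deadline - sum of successor durations
Successors: activities 4 through 7 with durations [6, 2, 3, 7]
Sum of successor durations = 18
LF = 33 - 18 = 15

15


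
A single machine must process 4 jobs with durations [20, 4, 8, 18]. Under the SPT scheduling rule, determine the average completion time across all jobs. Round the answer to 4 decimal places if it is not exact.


Sort jobs by processing time (SPT order): [4, 8, 18, 20]
Compute completion times sequentially:
  Job 1: processing = 4, completes at 4
  Job 2: processing = 8, completes at 12
  Job 3: processing = 18, completes at 30
  Job 4: processing = 20, completes at 50
Sum of completion times = 96
Average completion time = 96/4 = 24.0

24.0


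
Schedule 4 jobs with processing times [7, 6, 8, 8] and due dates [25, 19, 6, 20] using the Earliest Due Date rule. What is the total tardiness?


Sort by due date (EDD order): [(8, 6), (6, 19), (8, 20), (7, 25)]
Compute completion times and tardiness:
  Job 1: p=8, d=6, C=8, tardiness=max(0,8-6)=2
  Job 2: p=6, d=19, C=14, tardiness=max(0,14-19)=0
  Job 3: p=8, d=20, C=22, tardiness=max(0,22-20)=2
  Job 4: p=7, d=25, C=29, tardiness=max(0,29-25)=4
Total tardiness = 8

8


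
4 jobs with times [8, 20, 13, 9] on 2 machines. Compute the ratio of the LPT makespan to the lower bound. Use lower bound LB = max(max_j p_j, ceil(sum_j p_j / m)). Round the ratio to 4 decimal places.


LPT order: [20, 13, 9, 8]
Machine loads after assignment: [28, 22]
LPT makespan = 28
Lower bound = max(max_job, ceil(total/2)) = max(20, 25) = 25
Ratio = 28 / 25 = 1.12

1.12


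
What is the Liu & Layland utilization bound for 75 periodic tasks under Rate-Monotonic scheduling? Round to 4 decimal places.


Compute 2^(1/75) = 1.0092848012
Subtract 1: 1.0092848012 - 1 = 0.0092848012
Multiply by n: 75 * 0.0092848012 = 0.6963600900
Round to 4 dp: 0.6964

0.6964


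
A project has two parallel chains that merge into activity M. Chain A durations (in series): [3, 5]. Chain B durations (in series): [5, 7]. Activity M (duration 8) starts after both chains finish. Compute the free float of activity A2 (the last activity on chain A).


ES(A2) = sum of predecessors on chain A = 3
EF(A2) = ES + duration = 3 + 5 = 8
Successor of A2 is M. ES(M) = max(sum(A), sum(B)) = max(8, 12) = 12
Free float = ES(successor) - EF(current) = 12 - 8 = 4

4


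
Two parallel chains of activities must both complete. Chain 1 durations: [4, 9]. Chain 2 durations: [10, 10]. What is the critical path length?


Path A total = 4 + 9 = 13
Path B total = 10 + 10 = 20
Critical path = longest path = max(13, 20) = 20

20


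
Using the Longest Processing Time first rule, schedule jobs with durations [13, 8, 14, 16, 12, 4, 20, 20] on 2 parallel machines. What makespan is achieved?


Sort jobs in decreasing order (LPT): [20, 20, 16, 14, 13, 12, 8, 4]
Assign each job to the least loaded machine:
  Machine 1: jobs [20, 16, 12, 4], load = 52
  Machine 2: jobs [20, 14, 13, 8], load = 55
Makespan = max load = 55

55


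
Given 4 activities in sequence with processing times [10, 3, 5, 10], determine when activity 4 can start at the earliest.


Activity 4 starts after activities 1 through 3 complete.
Predecessor durations: [10, 3, 5]
ES = 10 + 3 + 5 = 18

18


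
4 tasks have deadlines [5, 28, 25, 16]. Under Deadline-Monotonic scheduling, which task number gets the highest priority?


Sort tasks by relative deadline (ascending):
  Task 1: deadline = 5
  Task 4: deadline = 16
  Task 3: deadline = 25
  Task 2: deadline = 28
Priority order (highest first): [1, 4, 3, 2]
Highest priority task = 1

1


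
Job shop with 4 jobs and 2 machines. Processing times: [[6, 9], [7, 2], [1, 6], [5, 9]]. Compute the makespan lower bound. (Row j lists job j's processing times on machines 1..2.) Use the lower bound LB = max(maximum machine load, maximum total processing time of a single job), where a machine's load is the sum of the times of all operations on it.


Machine loads:
  Machine 1: 6 + 7 + 1 + 5 = 19
  Machine 2: 9 + 2 + 6 + 9 = 26
Max machine load = 26
Job totals:
  Job 1: 15
  Job 2: 9
  Job 3: 7
  Job 4: 14
Max job total = 15
Lower bound = max(26, 15) = 26

26


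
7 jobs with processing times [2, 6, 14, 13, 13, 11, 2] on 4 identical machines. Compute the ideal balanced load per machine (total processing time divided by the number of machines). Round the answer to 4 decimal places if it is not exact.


Total processing time = 2 + 6 + 14 + 13 + 13 + 11 + 2 = 61
Number of machines = 4
Ideal balanced load = 61 / 4 = 15.25

15.25


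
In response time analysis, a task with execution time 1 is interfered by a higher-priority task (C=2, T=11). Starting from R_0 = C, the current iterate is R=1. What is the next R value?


R_next = C + ceil(R_prev / T_hp) * C_hp
ceil(1 / 11) = ceil(0.0909) = 1
Interference = 1 * 2 = 2
R_next = 1 + 2 = 3

3


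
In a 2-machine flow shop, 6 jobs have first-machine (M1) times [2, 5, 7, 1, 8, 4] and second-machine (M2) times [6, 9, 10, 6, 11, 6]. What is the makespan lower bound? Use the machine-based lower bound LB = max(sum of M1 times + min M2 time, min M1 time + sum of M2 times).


LB1 = sum(M1 times) + min(M2 times) = 27 + 6 = 33
LB2 = min(M1 times) + sum(M2 times) = 1 + 48 = 49
Lower bound = max(LB1, LB2) = max(33, 49) = 49

49


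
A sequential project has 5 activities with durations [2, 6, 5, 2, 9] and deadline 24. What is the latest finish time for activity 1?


LF(activity 1) = deadline - sum of successor durations
Successors: activities 2 through 5 with durations [6, 5, 2, 9]
Sum of successor durations = 22
LF = 24 - 22 = 2

2


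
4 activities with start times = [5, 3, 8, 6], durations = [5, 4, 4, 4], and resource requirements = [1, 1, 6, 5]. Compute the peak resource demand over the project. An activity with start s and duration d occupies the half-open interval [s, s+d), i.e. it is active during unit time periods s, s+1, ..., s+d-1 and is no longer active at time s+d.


Each activity i is active on [start_i, start_i + duration_i).
Compute total resource usage per time slot:
  t=0: active resources = [], total = 0
  t=1: active resources = [], total = 0
  t=2: active resources = [], total = 0
  t=3: active resources = [1], total = 1
  t=4: active resources = [1], total = 1
  t=5: active resources = [1, 1], total = 2
  t=6: active resources = [1, 1, 5], total = 7
  t=7: active resources = [1, 5], total = 6
  t=8: active resources = [1, 6, 5], total = 12
  t=9: active resources = [1, 6, 5], total = 12
  t=10: active resources = [6], total = 6
  t=11: active resources = [6], total = 6
Peak resource demand = 12

12


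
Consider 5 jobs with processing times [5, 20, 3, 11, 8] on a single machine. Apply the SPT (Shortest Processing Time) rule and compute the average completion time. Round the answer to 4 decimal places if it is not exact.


Sort jobs by processing time (SPT order): [3, 5, 8, 11, 20]
Compute completion times sequentially:
  Job 1: processing = 3, completes at 3
  Job 2: processing = 5, completes at 8
  Job 3: processing = 8, completes at 16
  Job 4: processing = 11, completes at 27
  Job 5: processing = 20, completes at 47
Sum of completion times = 101
Average completion time = 101/5 = 20.2

20.2


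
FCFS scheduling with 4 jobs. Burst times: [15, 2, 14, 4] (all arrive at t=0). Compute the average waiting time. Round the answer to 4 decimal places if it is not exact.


FCFS order (as given): [15, 2, 14, 4]
Waiting times:
  Job 1: wait = 0
  Job 2: wait = 15
  Job 3: wait = 17
  Job 4: wait = 31
Sum of waiting times = 63
Average waiting time = 63/4 = 15.75

15.75


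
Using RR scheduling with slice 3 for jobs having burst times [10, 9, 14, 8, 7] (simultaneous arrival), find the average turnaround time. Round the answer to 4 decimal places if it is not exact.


Time quantum = 3
Execution trace:
  J1 runs 3 units, time = 3
  J2 runs 3 units, time = 6
  J3 runs 3 units, time = 9
  J4 runs 3 units, time = 12
  J5 runs 3 units, time = 15
  J1 runs 3 units, time = 18
  J2 runs 3 units, time = 21
  J3 runs 3 units, time = 24
  J4 runs 3 units, time = 27
  J5 runs 3 units, time = 30
  J1 runs 3 units, time = 33
  J2 runs 3 units, time = 36
  J3 runs 3 units, time = 39
  J4 runs 2 units, time = 41
  J5 runs 1 units, time = 42
  J1 runs 1 units, time = 43
  J3 runs 3 units, time = 46
  J3 runs 2 units, time = 48
Finish times: [43, 36, 48, 41, 42]
Average turnaround = 210/5 = 42.0

42.0


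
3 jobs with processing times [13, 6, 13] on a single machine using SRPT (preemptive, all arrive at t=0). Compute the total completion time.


Since all jobs arrive at t=0, SRPT equals SPT ordering.
SPT order: [6, 13, 13]
Completion times:
  Job 1: p=6, C=6
  Job 2: p=13, C=19
  Job 3: p=13, C=32
Total completion time = 6 + 19 + 32 = 57

57


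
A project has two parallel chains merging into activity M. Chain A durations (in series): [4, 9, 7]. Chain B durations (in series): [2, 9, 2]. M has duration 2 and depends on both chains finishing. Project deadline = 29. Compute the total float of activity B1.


Forward pass: ES(B1) = sum of predecessors on chain B = 0
EF = ES + duration = 0 + 2 = 2
Backward pass: LF(M) = deadline = 29; LS(M) = 29 - 2 = 27
LF(B1) = LS(M) - sum(successors on chain B) = 27 - 11 = 16
LS = LF - duration = 16 - 2 = 14
Total float = LS - ES = 14 - 0 = 14

14


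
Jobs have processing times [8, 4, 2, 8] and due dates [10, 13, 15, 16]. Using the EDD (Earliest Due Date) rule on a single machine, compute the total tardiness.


Sort by due date (EDD order): [(8, 10), (4, 13), (2, 15), (8, 16)]
Compute completion times and tardiness:
  Job 1: p=8, d=10, C=8, tardiness=max(0,8-10)=0
  Job 2: p=4, d=13, C=12, tardiness=max(0,12-13)=0
  Job 3: p=2, d=15, C=14, tardiness=max(0,14-15)=0
  Job 4: p=8, d=16, C=22, tardiness=max(0,22-16)=6
Total tardiness = 6

6


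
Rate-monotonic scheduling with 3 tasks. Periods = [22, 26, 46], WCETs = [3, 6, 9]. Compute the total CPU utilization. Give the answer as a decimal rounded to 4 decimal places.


Compute individual utilizations (exact fractions):
  Task 1: C/T = 3/22 (approx. 0.1364)
  Task 2: C/T = 6/26 = 3/13 (approx. 0.2308)
  Task 3: C/T = 9/46 (approx. 0.1957)
Total utilization U = 3/22 + 3/13 + 9/46 = 1851/3289
Rounded to 4 decimal places: U = 0.5628
RM (Liu & Layland) bound for 3 tasks = 0.779763; compare with U = 1851/3289 (approx. 0.562785)
U <= bound, so schedulable by RM sufficient condition.

0.5628


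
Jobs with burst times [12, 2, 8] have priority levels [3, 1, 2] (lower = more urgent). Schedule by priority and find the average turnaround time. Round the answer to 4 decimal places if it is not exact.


Sort by priority (ascending = highest first):
Order: [(1, 2), (2, 8), (3, 12)]
Completion times:
  Priority 1, burst=2, C=2
  Priority 2, burst=8, C=10
  Priority 3, burst=12, C=22
Average turnaround = 34/3 = 11.3333

11.3333


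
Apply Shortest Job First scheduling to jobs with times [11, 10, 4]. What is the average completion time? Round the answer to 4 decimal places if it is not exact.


SJF order (ascending): [4, 10, 11]
Completion times:
  Job 1: burst=4, C=4
  Job 2: burst=10, C=14
  Job 3: burst=11, C=25
Average completion = 43/3 = 14.3333

14.3333


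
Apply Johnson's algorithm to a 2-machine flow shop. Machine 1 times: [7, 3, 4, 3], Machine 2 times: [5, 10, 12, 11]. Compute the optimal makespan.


Apply Johnson's rule:
  Group 1 (a <= b): [(2, 3, 10), (4, 3, 11), (3, 4, 12)]
  Group 2 (a > b): [(1, 7, 5)]
Optimal job order: [2, 4, 3, 1]
Schedule:
  Job 2: M1 done at 3, M2 done at 13
  Job 4: M1 done at 6, M2 done at 24
  Job 3: M1 done at 10, M2 done at 36
  Job 1: M1 done at 17, M2 done at 41
Makespan = 41

41


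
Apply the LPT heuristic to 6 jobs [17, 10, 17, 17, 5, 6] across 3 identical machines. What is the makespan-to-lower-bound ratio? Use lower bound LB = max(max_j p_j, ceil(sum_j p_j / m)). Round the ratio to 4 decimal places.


LPT order: [17, 17, 17, 10, 6, 5]
Machine loads after assignment: [27, 23, 22]
LPT makespan = 27
Lower bound = max(max_job, ceil(total/3)) = max(17, 24) = 24
Ratio = 27 / 24 = 1.125

1.125


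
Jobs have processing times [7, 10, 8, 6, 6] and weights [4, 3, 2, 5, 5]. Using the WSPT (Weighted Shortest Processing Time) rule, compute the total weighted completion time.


Compute p/w ratios and sort ascending (WSPT): [(6, 5), (6, 5), (7, 4), (10, 3), (8, 2)]
Compute weighted completion times:
  Job (p=6,w=5): C=6, w*C=5*6=30
  Job (p=6,w=5): C=12, w*C=5*12=60
  Job (p=7,w=4): C=19, w*C=4*19=76
  Job (p=10,w=3): C=29, w*C=3*29=87
  Job (p=8,w=2): C=37, w*C=2*37=74
Total weighted completion time = 327

327


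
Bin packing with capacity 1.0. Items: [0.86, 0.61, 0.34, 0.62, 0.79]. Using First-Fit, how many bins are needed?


Place items sequentially using First-Fit:
  Item 0.86 -> new Bin 1
  Item 0.61 -> new Bin 2
  Item 0.34 -> Bin 2 (now 0.95)
  Item 0.62 -> new Bin 3
  Item 0.79 -> new Bin 4
Total bins used = 4

4


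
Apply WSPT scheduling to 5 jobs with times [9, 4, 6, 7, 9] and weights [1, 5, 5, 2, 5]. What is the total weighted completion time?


Compute p/w ratios and sort ascending (WSPT): [(4, 5), (6, 5), (9, 5), (7, 2), (9, 1)]
Compute weighted completion times:
  Job (p=4,w=5): C=4, w*C=5*4=20
  Job (p=6,w=5): C=10, w*C=5*10=50
  Job (p=9,w=5): C=19, w*C=5*19=95
  Job (p=7,w=2): C=26, w*C=2*26=52
  Job (p=9,w=1): C=35, w*C=1*35=35
Total weighted completion time = 252

252


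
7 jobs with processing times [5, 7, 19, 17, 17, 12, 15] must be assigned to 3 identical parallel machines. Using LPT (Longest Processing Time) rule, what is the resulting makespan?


Sort jobs in decreasing order (LPT): [19, 17, 17, 15, 12, 7, 5]
Assign each job to the least loaded machine:
  Machine 1: jobs [19, 7, 5], load = 31
  Machine 2: jobs [17, 15], load = 32
  Machine 3: jobs [17, 12], load = 29
Makespan = max load = 32

32


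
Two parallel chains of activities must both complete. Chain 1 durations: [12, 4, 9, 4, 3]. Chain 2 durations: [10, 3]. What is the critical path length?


Path A total = 12 + 4 + 9 + 4 + 3 = 32
Path B total = 10 + 3 = 13
Critical path = longest path = max(32, 13) = 32

32


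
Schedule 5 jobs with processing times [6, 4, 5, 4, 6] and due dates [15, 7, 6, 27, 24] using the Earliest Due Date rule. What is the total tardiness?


Sort by due date (EDD order): [(5, 6), (4, 7), (6, 15), (6, 24), (4, 27)]
Compute completion times and tardiness:
  Job 1: p=5, d=6, C=5, tardiness=max(0,5-6)=0
  Job 2: p=4, d=7, C=9, tardiness=max(0,9-7)=2
  Job 3: p=6, d=15, C=15, tardiness=max(0,15-15)=0
  Job 4: p=6, d=24, C=21, tardiness=max(0,21-24)=0
  Job 5: p=4, d=27, C=25, tardiness=max(0,25-27)=0
Total tardiness = 2

2


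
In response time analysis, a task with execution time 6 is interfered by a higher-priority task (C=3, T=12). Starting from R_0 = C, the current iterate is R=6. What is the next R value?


R_next = C + ceil(R_prev / T_hp) * C_hp
ceil(6 / 12) = ceil(0.5) = 1
Interference = 1 * 3 = 3
R_next = 6 + 3 = 9

9


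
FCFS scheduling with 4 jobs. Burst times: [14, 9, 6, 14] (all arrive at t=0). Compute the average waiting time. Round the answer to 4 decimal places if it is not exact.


FCFS order (as given): [14, 9, 6, 14]
Waiting times:
  Job 1: wait = 0
  Job 2: wait = 14
  Job 3: wait = 23
  Job 4: wait = 29
Sum of waiting times = 66
Average waiting time = 66/4 = 16.5

16.5


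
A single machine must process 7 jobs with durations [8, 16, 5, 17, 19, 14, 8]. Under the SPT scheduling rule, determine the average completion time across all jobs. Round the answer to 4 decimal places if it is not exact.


Sort jobs by processing time (SPT order): [5, 8, 8, 14, 16, 17, 19]
Compute completion times sequentially:
  Job 1: processing = 5, completes at 5
  Job 2: processing = 8, completes at 13
  Job 3: processing = 8, completes at 21
  Job 4: processing = 14, completes at 35
  Job 5: processing = 16, completes at 51
  Job 6: processing = 17, completes at 68
  Job 7: processing = 19, completes at 87
Sum of completion times = 280
Average completion time = 280/7 = 40.0

40.0


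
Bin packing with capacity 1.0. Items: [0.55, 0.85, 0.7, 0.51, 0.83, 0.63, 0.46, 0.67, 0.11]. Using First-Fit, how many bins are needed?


Place items sequentially using First-Fit:
  Item 0.55 -> new Bin 1
  Item 0.85 -> new Bin 2
  Item 0.7 -> new Bin 3
  Item 0.51 -> new Bin 4
  Item 0.83 -> new Bin 5
  Item 0.63 -> new Bin 6
  Item 0.46 -> Bin 4 (now 0.97)
  Item 0.67 -> new Bin 7
  Item 0.11 -> Bin 1 (now 0.66)
Total bins used = 7

7


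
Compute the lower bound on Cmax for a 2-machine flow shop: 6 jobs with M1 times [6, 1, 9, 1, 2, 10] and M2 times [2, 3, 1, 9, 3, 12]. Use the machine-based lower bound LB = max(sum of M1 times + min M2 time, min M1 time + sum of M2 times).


LB1 = sum(M1 times) + min(M2 times) = 29 + 1 = 30
LB2 = min(M1 times) + sum(M2 times) = 1 + 30 = 31
Lower bound = max(LB1, LB2) = max(30, 31) = 31

31


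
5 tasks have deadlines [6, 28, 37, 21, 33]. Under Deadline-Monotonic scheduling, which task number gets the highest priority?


Sort tasks by relative deadline (ascending):
  Task 1: deadline = 6
  Task 4: deadline = 21
  Task 2: deadline = 28
  Task 5: deadline = 33
  Task 3: deadline = 37
Priority order (highest first): [1, 4, 2, 5, 3]
Highest priority task = 1

1


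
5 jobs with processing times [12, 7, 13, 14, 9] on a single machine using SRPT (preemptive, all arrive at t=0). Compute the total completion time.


Since all jobs arrive at t=0, SRPT equals SPT ordering.
SPT order: [7, 9, 12, 13, 14]
Completion times:
  Job 1: p=7, C=7
  Job 2: p=9, C=16
  Job 3: p=12, C=28
  Job 4: p=13, C=41
  Job 5: p=14, C=55
Total completion time = 7 + 16 + 28 + 41 + 55 = 147

147


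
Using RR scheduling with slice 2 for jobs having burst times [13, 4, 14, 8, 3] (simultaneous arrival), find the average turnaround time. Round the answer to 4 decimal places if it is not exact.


Time quantum = 2
Execution trace:
  J1 runs 2 units, time = 2
  J2 runs 2 units, time = 4
  J3 runs 2 units, time = 6
  J4 runs 2 units, time = 8
  J5 runs 2 units, time = 10
  J1 runs 2 units, time = 12
  J2 runs 2 units, time = 14
  J3 runs 2 units, time = 16
  J4 runs 2 units, time = 18
  J5 runs 1 units, time = 19
  J1 runs 2 units, time = 21
  J3 runs 2 units, time = 23
  J4 runs 2 units, time = 25
  J1 runs 2 units, time = 27
  J3 runs 2 units, time = 29
  J4 runs 2 units, time = 31
  J1 runs 2 units, time = 33
  J3 runs 2 units, time = 35
  J1 runs 2 units, time = 37
  J3 runs 2 units, time = 39
  J1 runs 1 units, time = 40
  J3 runs 2 units, time = 42
Finish times: [40, 14, 42, 31, 19]
Average turnaround = 146/5 = 29.2

29.2


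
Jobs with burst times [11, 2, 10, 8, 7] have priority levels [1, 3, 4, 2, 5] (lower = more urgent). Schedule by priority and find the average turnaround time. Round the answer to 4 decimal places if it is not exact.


Sort by priority (ascending = highest first):
Order: [(1, 11), (2, 8), (3, 2), (4, 10), (5, 7)]
Completion times:
  Priority 1, burst=11, C=11
  Priority 2, burst=8, C=19
  Priority 3, burst=2, C=21
  Priority 4, burst=10, C=31
  Priority 5, burst=7, C=38
Average turnaround = 120/5 = 24.0

24.0


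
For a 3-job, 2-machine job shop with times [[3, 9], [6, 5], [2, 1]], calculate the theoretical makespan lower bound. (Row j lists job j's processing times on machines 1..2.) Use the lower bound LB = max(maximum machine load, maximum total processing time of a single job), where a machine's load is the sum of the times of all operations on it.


Machine loads:
  Machine 1: 3 + 6 + 2 = 11
  Machine 2: 9 + 5 + 1 = 15
Max machine load = 15
Job totals:
  Job 1: 12
  Job 2: 11
  Job 3: 3
Max job total = 12
Lower bound = max(15, 12) = 15

15


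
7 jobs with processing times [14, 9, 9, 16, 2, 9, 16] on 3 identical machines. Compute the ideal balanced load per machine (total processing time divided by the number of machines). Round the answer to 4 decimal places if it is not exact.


Total processing time = 14 + 9 + 9 + 16 + 2 + 9 + 16 = 75
Number of machines = 3
Ideal balanced load = 75 / 3 = 25.0

25.0


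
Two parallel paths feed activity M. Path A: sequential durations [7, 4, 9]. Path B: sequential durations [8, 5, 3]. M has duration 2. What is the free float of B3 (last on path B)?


ES(B3) = sum of predecessors on chain B = 13
EF(B3) = ES + duration = 13 + 3 = 16
Successor of B3 is M. ES(M) = max(sum(A), sum(B)) = max(20, 16) = 20
Free float = ES(successor) - EF(current) = 20 - 16 = 4

4


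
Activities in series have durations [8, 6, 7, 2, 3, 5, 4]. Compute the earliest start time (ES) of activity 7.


Activity 7 starts after activities 1 through 6 complete.
Predecessor durations: [8, 6, 7, 2, 3, 5]
ES = 8 + 6 + 7 + 2 + 3 + 5 = 31

31


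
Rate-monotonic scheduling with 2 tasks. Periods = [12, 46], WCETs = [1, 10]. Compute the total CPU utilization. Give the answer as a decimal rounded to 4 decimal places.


Compute individual utilizations (exact fractions):
  Task 1: C/T = 1/12 (approx. 0.0833)
  Task 2: C/T = 10/46 = 5/23 (approx. 0.2174)
Total utilization U = 1/12 + 5/23 = 83/276
Rounded to 4 decimal places: U = 0.3007
RM (Liu & Layland) bound for 2 tasks = 0.828427; compare with U = 83/276 (approx. 0.300725)
U <= bound, so schedulable by RM sufficient condition.

0.3007


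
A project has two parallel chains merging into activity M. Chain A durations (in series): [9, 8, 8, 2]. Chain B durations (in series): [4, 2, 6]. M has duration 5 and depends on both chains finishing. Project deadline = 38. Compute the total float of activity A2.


Forward pass: ES(A2) = sum of predecessors on chain A = 9
EF = ES + duration = 9 + 8 = 17
Backward pass: LF(M) = deadline = 38; LS(M) = 38 - 5 = 33
LF(A2) = LS(M) - sum(successors on chain A) = 33 - 10 = 23
LS = LF - duration = 23 - 8 = 15
Total float = LS - ES = 15 - 9 = 6

6


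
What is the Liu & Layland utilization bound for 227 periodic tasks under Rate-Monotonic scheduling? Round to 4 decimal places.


Compute 2^(1/227) = 1.0030581785
Subtract 1: 1.0030581785 - 1 = 0.0030581785
Multiply by n: 227 * 0.0030581785 = 0.6942065195
Round to 4 dp: 0.6942

0.6942


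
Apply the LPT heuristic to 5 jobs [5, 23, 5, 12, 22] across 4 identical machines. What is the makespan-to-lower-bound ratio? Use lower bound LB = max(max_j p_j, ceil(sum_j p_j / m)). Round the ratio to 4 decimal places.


LPT order: [23, 22, 12, 5, 5]
Machine loads after assignment: [23, 22, 12, 10]
LPT makespan = 23
Lower bound = max(max_job, ceil(total/4)) = max(23, 17) = 23
Ratio = 23 / 23 = 1.0

1.0


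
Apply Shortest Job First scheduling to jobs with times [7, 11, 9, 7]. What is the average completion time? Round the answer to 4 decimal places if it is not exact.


SJF order (ascending): [7, 7, 9, 11]
Completion times:
  Job 1: burst=7, C=7
  Job 2: burst=7, C=14
  Job 3: burst=9, C=23
  Job 4: burst=11, C=34
Average completion = 78/4 = 19.5

19.5


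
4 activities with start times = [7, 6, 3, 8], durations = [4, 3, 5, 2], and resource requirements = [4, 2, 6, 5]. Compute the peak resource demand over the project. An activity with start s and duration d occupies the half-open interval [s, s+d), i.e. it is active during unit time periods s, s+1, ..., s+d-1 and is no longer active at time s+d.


Each activity i is active on [start_i, start_i + duration_i).
Compute total resource usage per time slot:
  t=0: active resources = [], total = 0
  t=1: active resources = [], total = 0
  t=2: active resources = [], total = 0
  t=3: active resources = [6], total = 6
  t=4: active resources = [6], total = 6
  t=5: active resources = [6], total = 6
  t=6: active resources = [2, 6], total = 8
  t=7: active resources = [4, 2, 6], total = 12
  t=8: active resources = [4, 2, 5], total = 11
  t=9: active resources = [4, 5], total = 9
  t=10: active resources = [4], total = 4
Peak resource demand = 12

12


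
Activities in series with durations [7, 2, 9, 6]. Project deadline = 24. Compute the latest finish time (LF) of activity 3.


LF(activity 3) = deadline - sum of successor durations
Successors: activities 4 through 4 with durations [6]
Sum of successor durations = 6
LF = 24 - 6 = 18

18


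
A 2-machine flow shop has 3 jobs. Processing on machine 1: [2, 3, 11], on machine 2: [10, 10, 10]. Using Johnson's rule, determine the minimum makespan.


Apply Johnson's rule:
  Group 1 (a <= b): [(1, 2, 10), (2, 3, 10)]
  Group 2 (a > b): [(3, 11, 10)]
Optimal job order: [1, 2, 3]
Schedule:
  Job 1: M1 done at 2, M2 done at 12
  Job 2: M1 done at 5, M2 done at 22
  Job 3: M1 done at 16, M2 done at 32
Makespan = 32

32


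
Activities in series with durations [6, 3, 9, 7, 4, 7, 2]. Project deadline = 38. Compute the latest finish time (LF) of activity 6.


LF(activity 6) = deadline - sum of successor durations
Successors: activities 7 through 7 with durations [2]
Sum of successor durations = 2
LF = 38 - 2 = 36

36


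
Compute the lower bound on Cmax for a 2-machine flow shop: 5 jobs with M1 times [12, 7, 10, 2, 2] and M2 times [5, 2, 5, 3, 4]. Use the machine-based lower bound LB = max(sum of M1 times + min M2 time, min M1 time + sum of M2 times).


LB1 = sum(M1 times) + min(M2 times) = 33 + 2 = 35
LB2 = min(M1 times) + sum(M2 times) = 2 + 19 = 21
Lower bound = max(LB1, LB2) = max(35, 21) = 35

35


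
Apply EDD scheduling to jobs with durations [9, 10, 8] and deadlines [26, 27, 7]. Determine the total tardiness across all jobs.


Sort by due date (EDD order): [(8, 7), (9, 26), (10, 27)]
Compute completion times and tardiness:
  Job 1: p=8, d=7, C=8, tardiness=max(0,8-7)=1
  Job 2: p=9, d=26, C=17, tardiness=max(0,17-26)=0
  Job 3: p=10, d=27, C=27, tardiness=max(0,27-27)=0
Total tardiness = 1

1


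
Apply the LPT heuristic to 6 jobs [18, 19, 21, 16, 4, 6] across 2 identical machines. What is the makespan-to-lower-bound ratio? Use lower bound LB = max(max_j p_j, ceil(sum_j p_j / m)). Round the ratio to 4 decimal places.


LPT order: [21, 19, 18, 16, 6, 4]
Machine loads after assignment: [43, 41]
LPT makespan = 43
Lower bound = max(max_job, ceil(total/2)) = max(21, 42) = 42
Ratio = 43 / 42 = 1.0238

1.0238


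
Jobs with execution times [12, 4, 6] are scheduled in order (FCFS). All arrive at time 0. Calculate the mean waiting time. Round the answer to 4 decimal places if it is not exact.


FCFS order (as given): [12, 4, 6]
Waiting times:
  Job 1: wait = 0
  Job 2: wait = 12
  Job 3: wait = 16
Sum of waiting times = 28
Average waiting time = 28/3 = 9.3333

9.3333


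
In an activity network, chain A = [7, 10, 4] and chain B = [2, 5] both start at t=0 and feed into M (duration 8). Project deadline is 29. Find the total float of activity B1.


Forward pass: ES(B1) = sum of predecessors on chain B = 0
EF = ES + duration = 0 + 2 = 2
Backward pass: LF(M) = deadline = 29; LS(M) = 29 - 8 = 21
LF(B1) = LS(M) - sum(successors on chain B) = 21 - 5 = 16
LS = LF - duration = 16 - 2 = 14
Total float = LS - ES = 14 - 0 = 14

14


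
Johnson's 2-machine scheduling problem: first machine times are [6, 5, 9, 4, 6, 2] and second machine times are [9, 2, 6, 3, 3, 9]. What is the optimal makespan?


Apply Johnson's rule:
  Group 1 (a <= b): [(6, 2, 9), (1, 6, 9)]
  Group 2 (a > b): [(3, 9, 6), (4, 4, 3), (5, 6, 3), (2, 5, 2)]
Optimal job order: [6, 1, 3, 4, 5, 2]
Schedule:
  Job 6: M1 done at 2, M2 done at 11
  Job 1: M1 done at 8, M2 done at 20
  Job 3: M1 done at 17, M2 done at 26
  Job 4: M1 done at 21, M2 done at 29
  Job 5: M1 done at 27, M2 done at 32
  Job 2: M1 done at 32, M2 done at 34
Makespan = 34

34


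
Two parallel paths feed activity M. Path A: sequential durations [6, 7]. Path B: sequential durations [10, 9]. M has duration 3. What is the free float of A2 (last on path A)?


ES(A2) = sum of predecessors on chain A = 6
EF(A2) = ES + duration = 6 + 7 = 13
Successor of A2 is M. ES(M) = max(sum(A), sum(B)) = max(13, 19) = 19
Free float = ES(successor) - EF(current) = 19 - 13 = 6

6


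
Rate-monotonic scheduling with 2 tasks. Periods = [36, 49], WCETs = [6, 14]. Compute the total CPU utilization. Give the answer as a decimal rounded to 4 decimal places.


Compute individual utilizations (exact fractions):
  Task 1: C/T = 6/36 = 1/6 (approx. 0.1667)
  Task 2: C/T = 14/49 = 2/7 (approx. 0.2857)
Total utilization U = 1/6 + 2/7 = 19/42
Rounded to 4 decimal places: U = 0.4524
RM (Liu & Layland) bound for 2 tasks = 0.828427; compare with U = 19/42 (approx. 0.452381)
U <= bound, so schedulable by RM sufficient condition.

0.4524


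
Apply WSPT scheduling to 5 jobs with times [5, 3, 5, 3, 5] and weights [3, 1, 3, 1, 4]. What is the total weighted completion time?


Compute p/w ratios and sort ascending (WSPT): [(5, 4), (5, 3), (5, 3), (3, 1), (3, 1)]
Compute weighted completion times:
  Job (p=5,w=4): C=5, w*C=4*5=20
  Job (p=5,w=3): C=10, w*C=3*10=30
  Job (p=5,w=3): C=15, w*C=3*15=45
  Job (p=3,w=1): C=18, w*C=1*18=18
  Job (p=3,w=1): C=21, w*C=1*21=21
Total weighted completion time = 134

134


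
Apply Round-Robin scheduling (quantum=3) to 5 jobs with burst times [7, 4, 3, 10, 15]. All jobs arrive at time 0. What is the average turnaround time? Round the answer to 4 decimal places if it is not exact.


Time quantum = 3
Execution trace:
  J1 runs 3 units, time = 3
  J2 runs 3 units, time = 6
  J3 runs 3 units, time = 9
  J4 runs 3 units, time = 12
  J5 runs 3 units, time = 15
  J1 runs 3 units, time = 18
  J2 runs 1 units, time = 19
  J4 runs 3 units, time = 22
  J5 runs 3 units, time = 25
  J1 runs 1 units, time = 26
  J4 runs 3 units, time = 29
  J5 runs 3 units, time = 32
  J4 runs 1 units, time = 33
  J5 runs 3 units, time = 36
  J5 runs 3 units, time = 39
Finish times: [26, 19, 9, 33, 39]
Average turnaround = 126/5 = 25.2

25.2


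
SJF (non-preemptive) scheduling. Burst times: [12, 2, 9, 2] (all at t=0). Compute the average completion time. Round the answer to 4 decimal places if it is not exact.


SJF order (ascending): [2, 2, 9, 12]
Completion times:
  Job 1: burst=2, C=2
  Job 2: burst=2, C=4
  Job 3: burst=9, C=13
  Job 4: burst=12, C=25
Average completion = 44/4 = 11.0

11.0


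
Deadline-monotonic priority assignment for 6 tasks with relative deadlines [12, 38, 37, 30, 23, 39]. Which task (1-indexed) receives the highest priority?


Sort tasks by relative deadline (ascending):
  Task 1: deadline = 12
  Task 5: deadline = 23
  Task 4: deadline = 30
  Task 3: deadline = 37
  Task 2: deadline = 38
  Task 6: deadline = 39
Priority order (highest first): [1, 5, 4, 3, 2, 6]
Highest priority task = 1

1


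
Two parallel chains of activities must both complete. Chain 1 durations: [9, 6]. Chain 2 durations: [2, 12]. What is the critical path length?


Path A total = 9 + 6 = 15
Path B total = 2 + 12 = 14
Critical path = longest path = max(15, 14) = 15

15


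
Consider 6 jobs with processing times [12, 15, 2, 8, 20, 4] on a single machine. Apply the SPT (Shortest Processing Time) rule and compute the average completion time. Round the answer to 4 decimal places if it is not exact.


Sort jobs by processing time (SPT order): [2, 4, 8, 12, 15, 20]
Compute completion times sequentially:
  Job 1: processing = 2, completes at 2
  Job 2: processing = 4, completes at 6
  Job 3: processing = 8, completes at 14
  Job 4: processing = 12, completes at 26
  Job 5: processing = 15, completes at 41
  Job 6: processing = 20, completes at 61
Sum of completion times = 150
Average completion time = 150/6 = 25.0

25.0


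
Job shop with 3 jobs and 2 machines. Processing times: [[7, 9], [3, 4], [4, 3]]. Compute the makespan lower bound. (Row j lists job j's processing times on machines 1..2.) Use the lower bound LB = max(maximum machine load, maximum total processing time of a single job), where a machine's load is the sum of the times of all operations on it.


Machine loads:
  Machine 1: 7 + 3 + 4 = 14
  Machine 2: 9 + 4 + 3 = 16
Max machine load = 16
Job totals:
  Job 1: 16
  Job 2: 7
  Job 3: 7
Max job total = 16
Lower bound = max(16, 16) = 16

16


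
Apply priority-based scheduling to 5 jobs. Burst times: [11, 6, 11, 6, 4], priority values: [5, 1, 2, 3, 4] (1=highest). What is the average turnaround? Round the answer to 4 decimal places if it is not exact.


Sort by priority (ascending = highest first):
Order: [(1, 6), (2, 11), (3, 6), (4, 4), (5, 11)]
Completion times:
  Priority 1, burst=6, C=6
  Priority 2, burst=11, C=17
  Priority 3, burst=6, C=23
  Priority 4, burst=4, C=27
  Priority 5, burst=11, C=38
Average turnaround = 111/5 = 22.2

22.2


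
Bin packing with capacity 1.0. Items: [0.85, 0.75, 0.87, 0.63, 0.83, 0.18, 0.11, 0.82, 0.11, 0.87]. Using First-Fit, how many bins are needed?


Place items sequentially using First-Fit:
  Item 0.85 -> new Bin 1
  Item 0.75 -> new Bin 2
  Item 0.87 -> new Bin 3
  Item 0.63 -> new Bin 4
  Item 0.83 -> new Bin 5
  Item 0.18 -> Bin 2 (now 0.93)
  Item 0.11 -> Bin 1 (now 0.96)
  Item 0.82 -> new Bin 6
  Item 0.11 -> Bin 3 (now 0.98)
  Item 0.87 -> new Bin 7
Total bins used = 7

7


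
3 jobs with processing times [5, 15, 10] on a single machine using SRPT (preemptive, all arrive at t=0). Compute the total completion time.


Since all jobs arrive at t=0, SRPT equals SPT ordering.
SPT order: [5, 10, 15]
Completion times:
  Job 1: p=5, C=5
  Job 2: p=10, C=15
  Job 3: p=15, C=30
Total completion time = 5 + 15 + 30 = 50

50


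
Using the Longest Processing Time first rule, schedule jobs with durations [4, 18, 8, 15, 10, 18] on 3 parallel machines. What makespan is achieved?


Sort jobs in decreasing order (LPT): [18, 18, 15, 10, 8, 4]
Assign each job to the least loaded machine:
  Machine 1: jobs [18, 8], load = 26
  Machine 2: jobs [18, 4], load = 22
  Machine 3: jobs [15, 10], load = 25
Makespan = max load = 26

26


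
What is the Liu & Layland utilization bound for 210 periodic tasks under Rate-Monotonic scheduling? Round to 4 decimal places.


Compute 2^(1/210) = 1.0033061542
Subtract 1: 1.0033061542 - 1 = 0.0033061542
Multiply by n: 210 * 0.0033061542 = 0.6942923820
Round to 4 dp: 0.6943

0.6943


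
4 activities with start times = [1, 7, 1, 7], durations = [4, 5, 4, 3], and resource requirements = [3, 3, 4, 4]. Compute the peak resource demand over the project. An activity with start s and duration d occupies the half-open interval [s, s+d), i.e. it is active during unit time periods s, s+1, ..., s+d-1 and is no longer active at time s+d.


Each activity i is active on [start_i, start_i + duration_i).
Compute total resource usage per time slot:
  t=0: active resources = [], total = 0
  t=1: active resources = [3, 4], total = 7
  t=2: active resources = [3, 4], total = 7
  t=3: active resources = [3, 4], total = 7
  t=4: active resources = [3, 4], total = 7
  t=5: active resources = [], total = 0
  t=6: active resources = [], total = 0
  t=7: active resources = [3, 4], total = 7
  t=8: active resources = [3, 4], total = 7
  t=9: active resources = [3, 4], total = 7
  t=10: active resources = [3], total = 3
  t=11: active resources = [3], total = 3
Peak resource demand = 7

7


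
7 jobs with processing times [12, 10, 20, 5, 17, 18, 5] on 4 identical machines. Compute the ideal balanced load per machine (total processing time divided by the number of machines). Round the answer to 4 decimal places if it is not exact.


Total processing time = 12 + 10 + 20 + 5 + 17 + 18 + 5 = 87
Number of machines = 4
Ideal balanced load = 87 / 4 = 21.75

21.75


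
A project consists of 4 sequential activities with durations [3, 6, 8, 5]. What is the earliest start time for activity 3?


Activity 3 starts after activities 1 through 2 complete.
Predecessor durations: [3, 6]
ES = 3 + 6 = 9

9


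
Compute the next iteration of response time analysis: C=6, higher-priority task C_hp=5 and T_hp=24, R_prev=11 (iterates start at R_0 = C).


R_next = C + ceil(R_prev / T_hp) * C_hp
ceil(11 / 24) = ceil(0.4583) = 1
Interference = 1 * 5 = 5
R_next = 6 + 5 = 11
R_next = R_prev, so the iteration has converged (response time = 11).

11


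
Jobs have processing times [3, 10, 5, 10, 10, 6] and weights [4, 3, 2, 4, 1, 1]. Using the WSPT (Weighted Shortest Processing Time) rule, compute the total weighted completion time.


Compute p/w ratios and sort ascending (WSPT): [(3, 4), (5, 2), (10, 4), (10, 3), (6, 1), (10, 1)]
Compute weighted completion times:
  Job (p=3,w=4): C=3, w*C=4*3=12
  Job (p=5,w=2): C=8, w*C=2*8=16
  Job (p=10,w=4): C=18, w*C=4*18=72
  Job (p=10,w=3): C=28, w*C=3*28=84
  Job (p=6,w=1): C=34, w*C=1*34=34
  Job (p=10,w=1): C=44, w*C=1*44=44
Total weighted completion time = 262

262


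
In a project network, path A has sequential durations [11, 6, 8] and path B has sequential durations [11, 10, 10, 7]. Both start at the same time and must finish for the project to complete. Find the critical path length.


Path A total = 11 + 6 + 8 = 25
Path B total = 11 + 10 + 10 + 7 = 38
Critical path = longest path = max(25, 38) = 38

38


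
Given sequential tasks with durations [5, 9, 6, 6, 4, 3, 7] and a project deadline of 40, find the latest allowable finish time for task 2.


LF(activity 2) = deadline - sum of successor durations
Successors: activities 3 through 7 with durations [6, 6, 4, 3, 7]
Sum of successor durations = 26
LF = 40 - 26 = 14

14


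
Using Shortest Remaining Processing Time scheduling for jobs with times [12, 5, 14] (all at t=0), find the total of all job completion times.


Since all jobs arrive at t=0, SRPT equals SPT ordering.
SPT order: [5, 12, 14]
Completion times:
  Job 1: p=5, C=5
  Job 2: p=12, C=17
  Job 3: p=14, C=31
Total completion time = 5 + 17 + 31 = 53

53


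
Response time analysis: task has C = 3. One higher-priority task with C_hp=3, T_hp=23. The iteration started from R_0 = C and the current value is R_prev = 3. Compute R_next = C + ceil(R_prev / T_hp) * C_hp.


R_next = C + ceil(R_prev / T_hp) * C_hp
ceil(3 / 23) = ceil(0.1304) = 1
Interference = 1 * 3 = 3
R_next = 3 + 3 = 6

6
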